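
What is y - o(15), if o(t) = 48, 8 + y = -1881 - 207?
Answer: -2144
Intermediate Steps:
y = -2096 (y = -8 + (-1881 - 207) = -8 - 2088 = -2096)
y - o(15) = -2096 - 1*48 = -2096 - 48 = -2144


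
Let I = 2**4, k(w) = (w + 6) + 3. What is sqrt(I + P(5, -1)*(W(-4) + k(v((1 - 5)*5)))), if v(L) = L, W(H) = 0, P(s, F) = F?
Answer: 3*sqrt(3) ≈ 5.1962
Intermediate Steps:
k(w) = 9 + w (k(w) = (6 + w) + 3 = 9 + w)
I = 16
sqrt(I + P(5, -1)*(W(-4) + k(v((1 - 5)*5)))) = sqrt(16 - (0 + (9 + (1 - 5)*5))) = sqrt(16 - (0 + (9 - 4*5))) = sqrt(16 - (0 + (9 - 20))) = sqrt(16 - (0 - 11)) = sqrt(16 - 1*(-11)) = sqrt(16 + 11) = sqrt(27) = 3*sqrt(3)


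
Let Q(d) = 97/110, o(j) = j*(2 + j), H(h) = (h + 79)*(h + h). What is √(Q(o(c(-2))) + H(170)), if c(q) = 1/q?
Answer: √1024396670/110 ≈ 290.97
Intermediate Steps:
c(q) = 1/q
H(h) = 2*h*(79 + h) (H(h) = (79 + h)*(2*h) = 2*h*(79 + h))
Q(d) = 97/110 (Q(d) = 97*(1/110) = 97/110)
√(Q(o(c(-2))) + H(170)) = √(97/110 + 2*170*(79 + 170)) = √(97/110 + 2*170*249) = √(97/110 + 84660) = √(9312697/110) = √1024396670/110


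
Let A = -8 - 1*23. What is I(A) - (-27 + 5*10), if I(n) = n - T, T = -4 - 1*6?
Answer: -44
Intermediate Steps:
A = -31 (A = -8 - 23 = -31)
T = -10 (T = -4 - 6 = -10)
I(n) = 10 + n (I(n) = n - 1*(-10) = n + 10 = 10 + n)
I(A) - (-27 + 5*10) = (10 - 31) - (-27 + 5*10) = -21 - (-27 + 50) = -21 - 1*23 = -21 - 23 = -44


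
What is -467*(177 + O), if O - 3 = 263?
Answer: -206881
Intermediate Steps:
O = 266 (O = 3 + 263 = 266)
-467*(177 + O) = -467*(177 + 266) = -467*443 = -206881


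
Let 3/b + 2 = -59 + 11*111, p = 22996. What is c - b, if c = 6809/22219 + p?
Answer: 592707655623/25774040 ≈ 22996.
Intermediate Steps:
b = 3/1160 (b = 3/(-2 + (-59 + 11*111)) = 3/(-2 + (-59 + 1221)) = 3/(-2 + 1162) = 3/1160 ≈ 0.0025862)
c = 510954933/22219 (c = 6809/22219 + 22996 = 510954933/22219 ≈ 22996.)
c - b = 510954933/22219 - 1*3/1160 = 510954933/22219 - 3/1160 = 592707655623/25774040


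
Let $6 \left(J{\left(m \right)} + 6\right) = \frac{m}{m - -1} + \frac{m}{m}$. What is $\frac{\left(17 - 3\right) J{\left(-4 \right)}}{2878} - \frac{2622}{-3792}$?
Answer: $\frac{5436175}{8185032} \approx 0.66416$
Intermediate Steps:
$J{\left(m \right)} = - \frac{35}{6} + \frac{m}{6 \left(1 + m\right)}$ ($J{\left(m \right)} = -6 + \frac{\frac{m}{m - -1} + \frac{m}{m}}{6} = -6 + \frac{\frac{m}{m + 1} + 1}{6} = -6 + \frac{\frac{m}{1 + m} + 1}{6} = -6 + \frac{1 + \frac{m}{1 + m}}{6} = -6 + \left(\frac{1}{6} + \frac{m}{6 \left(1 + m\right)}\right) = - \frac{35}{6} + \frac{m}{6 \left(1 + m\right)}$)
$\frac{\left(17 - 3\right) J{\left(-4 \right)}}{2878} - \frac{2622}{-3792} = \frac{\left(17 - 3\right) \frac{-35 - -136}{6 \left(1 - 4\right)}}{2878} - \frac{2622}{-3792} = \left(17 - 3\right) \frac{-35 + 136}{6 \left(-3\right)} \frac{1}{2878} - - \frac{437}{632} = 14 \cdot \frac{1}{6} \left(- \frac{1}{3}\right) 101 \cdot \frac{1}{2878} + \frac{437}{632} = 14 \left(- \frac{101}{18}\right) \frac{1}{2878} + \frac{437}{632} = \left(- \frac{707}{9}\right) \frac{1}{2878} + \frac{437}{632} = - \frac{707}{25902} + \frac{437}{632} = \frac{5436175}{8185032}$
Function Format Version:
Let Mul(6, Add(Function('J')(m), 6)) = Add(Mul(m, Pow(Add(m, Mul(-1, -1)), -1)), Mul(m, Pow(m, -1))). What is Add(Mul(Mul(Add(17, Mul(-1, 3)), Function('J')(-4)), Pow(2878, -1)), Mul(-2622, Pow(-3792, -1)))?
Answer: Rational(5436175, 8185032) ≈ 0.66416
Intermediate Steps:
Function('J')(m) = Add(Rational(-35, 6), Mul(Rational(1, 6), m, Pow(Add(1, m), -1))) (Function('J')(m) = Add(-6, Mul(Rational(1, 6), Add(Mul(m, Pow(Add(m, Mul(-1, -1)), -1)), Mul(m, Pow(m, -1))))) = Add(-6, Mul(Rational(1, 6), Add(Mul(m, Pow(Add(m, 1), -1)), 1))) = Add(-6, Mul(Rational(1, 6), Add(Mul(m, Pow(Add(1, m), -1)), 1))) = Add(-6, Mul(Rational(1, 6), Add(1, Mul(m, Pow(Add(1, m), -1))))) = Add(-6, Add(Rational(1, 6), Mul(Rational(1, 6), m, Pow(Add(1, m), -1)))) = Add(Rational(-35, 6), Mul(Rational(1, 6), m, Pow(Add(1, m), -1))))
Add(Mul(Mul(Add(17, Mul(-1, 3)), Function('J')(-4)), Pow(2878, -1)), Mul(-2622, Pow(-3792, -1))) = Add(Mul(Mul(Add(17, Mul(-1, 3)), Mul(Rational(1, 6), Pow(Add(1, -4), -1), Add(-35, Mul(-34, -4)))), Pow(2878, -1)), Mul(-2622, Pow(-3792, -1))) = Add(Mul(Mul(Add(17, -3), Mul(Rational(1, 6), Pow(-3, -1), Add(-35, 136))), Rational(1, 2878)), Mul(-2622, Rational(-1, 3792))) = Add(Mul(Mul(14, Mul(Rational(1, 6), Rational(-1, 3), 101)), Rational(1, 2878)), Rational(437, 632)) = Add(Mul(Mul(14, Rational(-101, 18)), Rational(1, 2878)), Rational(437, 632)) = Add(Mul(Rational(-707, 9), Rational(1, 2878)), Rational(437, 632)) = Add(Rational(-707, 25902), Rational(437, 632)) = Rational(5436175, 8185032)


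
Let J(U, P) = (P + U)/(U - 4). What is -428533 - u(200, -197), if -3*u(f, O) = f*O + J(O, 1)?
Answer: -266324603/603 ≈ -4.4167e+5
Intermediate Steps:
J(U, P) = (P + U)/(-4 + U)
u(f, O) = -O*f/3 - (1 + O)/(3*(-4 + O)) (u(f, O) = -(f*O + (1 + O)/(-4 + O))/3 = -(O*f + (1 + O)/(-4 + O))/3 = -O*f/3 - (1 + O)/(3*(-4 + O)))
-428533 - u(200, -197) = -428533 - (-1 - 1*(-197) - 1*(-197)*200*(-4 - 197))/(3*(-4 - 197)) = -428533 - (-1 + 197 - 1*(-197)*200*(-201))/(3*(-201)) = -428533 - (-1)*(-1 + 197 - 7919400)/(3*201) = -428533 - (-1)*(-7919204)/(3*201) = -428533 - 1*7919204/603 = -428533 - 7919204/603 = -266324603/603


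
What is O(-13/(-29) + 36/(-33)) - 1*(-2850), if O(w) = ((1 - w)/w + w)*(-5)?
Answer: 37484331/13079 ≈ 2866.0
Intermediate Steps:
O(w) = -5*w - 5*(1 - w)/w (O(w) = ((1 - w)/w + w)*(-5) = (w + (1 - w)/w)*(-5) = -5*w - 5*(1 - w)/w)
O(-13/(-29) + 36/(-33)) - 1*(-2850) = (5 - 5*(-13/(-29) + 36/(-33)) - 5/(-13/(-29) + 36/(-33))) - 1*(-2850) = (5 - 5*(-13*(-1/29) + 36*(-1/33)) - 5/(-13*(-1/29) + 36*(-1/33))) + 2850 = (5 - 5*(13/29 - 12/11) - 5/(13/29 - 12/11)) + 2850 = (5 - 5*(-205/319) - 5/(-205/319)) + 2850 = (5 + 1025/319 - 5*(-319/205)) + 2850 = (5 + 1025/319 + 319/41) + 2850 = 209181/13079 + 2850 = 37484331/13079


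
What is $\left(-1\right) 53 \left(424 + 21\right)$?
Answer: $-23585$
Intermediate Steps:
$\left(-1\right) 53 \left(424 + 21\right) = \left(-53\right) 445 = -23585$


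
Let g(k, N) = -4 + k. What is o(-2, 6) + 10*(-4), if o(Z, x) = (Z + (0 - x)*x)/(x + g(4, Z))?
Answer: -139/3 ≈ -46.333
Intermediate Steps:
o(Z, x) = (Z - x²)/x (o(Z, x) = (Z + (0 - x)*x)/(x + (-4 + 4)) = (Z + (-x)*x)/(x + 0) = (Z - x²)/x)
o(-2, 6) + 10*(-4) = (-1*6 - 2/6) + 10*(-4) = (-6 - 2*⅙) - 40 = (-6 - ⅓) - 40 = -19/3 - 40 = -139/3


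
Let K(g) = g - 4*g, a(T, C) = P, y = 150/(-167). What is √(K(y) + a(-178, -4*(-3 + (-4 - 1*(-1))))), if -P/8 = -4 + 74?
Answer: I*√15542690/167 ≈ 23.607*I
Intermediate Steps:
y = -150/167 (y = 150*(-1/167) = -150/167 ≈ -0.89820)
P = -560 (P = -8*(-4 + 74) = -8*70 = -560)
a(T, C) = -560
K(g) = -3*g
√(K(y) + a(-178, -4*(-3 + (-4 - 1*(-1))))) = √(-3*(-150/167) - 560) = √(450/167 - 560) = √(-93070/167) = I*√15542690/167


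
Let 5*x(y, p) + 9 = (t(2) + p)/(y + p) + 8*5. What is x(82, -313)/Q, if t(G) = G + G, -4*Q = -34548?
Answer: 166/221683 ≈ 0.00074882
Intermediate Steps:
Q = 8637 (Q = -¼*(-34548) = 8637)
t(G) = 2*G
x(y, p) = 31/5 + (4 + p)/(5*(p + y)) (x(y, p) = -9/5 + ((2*2 + p)/(y + p) + 8*5)/5 = -9/5 + ((4 + p)/(p + y) + 40)/5 = -9/5 + (40 + (4 + p)/(p + y))/5 = -9/5 + (8 + (4 + p)/(5*(p + y))) = 31/5 + (4 + p)/(5*(p + y)))
x(82, -313)/Q = ((4 + 31*82 + 32*(-313))/(5*(-313 + 82)))/8637 = ((⅕)*(4 + 2542 - 10016)/(-231))*(1/8637) = ((⅕)*(-1/231)*(-7470))*(1/8637) = (498/77)*(1/8637) = 166/221683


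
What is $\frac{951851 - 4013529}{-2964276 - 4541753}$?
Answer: $\frac{3061678}{7506029} \approx 0.4079$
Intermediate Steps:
$\frac{951851 - 4013529}{-2964276 - 4541753} = - \frac{3061678}{-7506029} = \left(-3061678\right) \left(- \frac{1}{7506029}\right) = \frac{3061678}{7506029}$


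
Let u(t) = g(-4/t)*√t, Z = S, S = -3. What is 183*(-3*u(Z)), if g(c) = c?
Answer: -732*I*√3 ≈ -1267.9*I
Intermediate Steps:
Z = -3
u(t) = -4/√t (u(t) = (-4/t)*√t = -4/√t)
183*(-3*u(Z)) = 183*(-(-12)/√(-3)) = 183*(-(-12)*(-I*√3/3)) = 183*(-4*I*√3) = -732*I*√3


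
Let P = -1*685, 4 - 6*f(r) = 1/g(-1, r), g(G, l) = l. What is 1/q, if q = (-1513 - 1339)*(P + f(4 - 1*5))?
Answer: 3/5853730 ≈ 5.1249e-7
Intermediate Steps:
f(r) = ⅔ - 1/(6*r)
P = -685
q = 5853730/3 (q = (-1513 - 1339)*(-685 + (-1 + 4*(4 - 1*5))/(6*(4 - 1*5))) = -2852*(-685 + (-1 + 4*(4 - 5))/(6*(4 - 5))) = -2852*(-685 + (⅙)*(-1 + 4*(-1))/(-1)) = -2852*(-685 + (⅙)*(-1)*(-1 - 4)) = -2852*(-685 + (⅙)*(-1)*(-5)) = -2852*(-685 + ⅚) = -2852*(-4105/6) = 5853730/3 ≈ 1.9512e+6)
1/q = 1/(5853730/3) = 3/5853730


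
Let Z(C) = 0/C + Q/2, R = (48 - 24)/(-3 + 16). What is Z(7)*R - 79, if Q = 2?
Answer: -1003/13 ≈ -77.154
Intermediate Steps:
R = 24/13 ≈ 1.8462
Z(C) = 1 (Z(C) = 0/C + 2/2 = 0 + 2*(½) = 0 + 1 = 1)
Z(7)*R - 79 = 1*(24/13) - 79 = 24/13 - 79 = -1003/13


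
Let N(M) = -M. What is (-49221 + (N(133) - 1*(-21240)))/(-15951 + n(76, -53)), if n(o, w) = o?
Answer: 28114/15875 ≈ 1.7710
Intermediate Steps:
(-49221 + (N(133) - 1*(-21240)))/(-15951 + n(76, -53)) = (-49221 + (-1*133 - 1*(-21240)))/(-15951 + 76) = (-49221 + (-133 + 21240))/(-15875) = (-49221 + 21107)*(-1/15875) = -28114*(-1/15875) = 28114/15875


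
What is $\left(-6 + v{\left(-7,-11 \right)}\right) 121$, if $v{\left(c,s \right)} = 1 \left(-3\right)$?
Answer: $-1089$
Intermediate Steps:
$v{\left(c,s \right)} = -3$
$\left(-6 + v{\left(-7,-11 \right)}\right) 121 = \left(-6 - 3\right) 121 = \left(-9\right) 121 = -1089$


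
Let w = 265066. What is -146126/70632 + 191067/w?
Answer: -6309397493/4680535428 ≈ -1.3480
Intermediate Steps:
-146126/70632 + 191067/w = -146126/70632 + 191067/265066 = -146126*1/70632 + 191067*(1/265066) = -73063/35316 + 191067/265066 = -6309397493/4680535428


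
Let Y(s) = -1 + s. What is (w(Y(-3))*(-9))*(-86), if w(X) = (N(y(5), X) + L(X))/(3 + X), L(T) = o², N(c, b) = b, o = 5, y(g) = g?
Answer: -16254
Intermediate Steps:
L(T) = 25 (L(T) = 5² = 25)
w(X) = (25 + X)/(3 + X) (w(X) = (X + 25)/(3 + X) = (25 + X)/(3 + X))
(w(Y(-3))*(-9))*(-86) = (((25 + (-1 - 3))/(3 + (-1 - 3)))*(-9))*(-86) = (((25 - 4)/(3 - 4))*(-9))*(-86) = ((21/(-1))*(-9))*(-86) = (-1*21*(-9))*(-86) = -21*(-9)*(-86) = 189*(-86) = -16254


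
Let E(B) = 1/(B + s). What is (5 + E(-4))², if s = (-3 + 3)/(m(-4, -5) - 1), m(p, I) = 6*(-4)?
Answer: 361/16 ≈ 22.563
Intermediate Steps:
m(p, I) = -24
s = 0 (s = (-3 + 3)/(-24 - 1) = 0/(-25) = 0*(-1/25) = 0)
E(B) = 1/B (E(B) = 1/(B + 0) = 1/B)
(5 + E(-4))² = (5 + 1/(-4))² = (5 - ¼)² = (19/4)² = 361/16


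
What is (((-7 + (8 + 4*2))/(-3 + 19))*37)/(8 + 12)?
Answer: 333/320 ≈ 1.0406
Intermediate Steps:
(((-7 + (8 + 4*2))/(-3 + 19))*37)/(8 + 12) = (((-7 + (8 + 8))/16)*37)/20 = (((-7 + 16)*(1/16))*37)*(1/20) = ((9*(1/16))*37)*(1/20) = ((9/16)*37)*(1/20) = (333/16)*(1/20) = 333/320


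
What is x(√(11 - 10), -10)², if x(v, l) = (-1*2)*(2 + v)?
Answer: 36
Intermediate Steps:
x(v, l) = -4 - 2*v (x(v, l) = -2*(2 + v) = -4 - 2*v)
x(√(11 - 10), -10)² = (-4 - 2*√(11 - 10))² = (-4 - 2*√1)² = (-4 - 2*1)² = (-4 - 2)² = (-6)² = 36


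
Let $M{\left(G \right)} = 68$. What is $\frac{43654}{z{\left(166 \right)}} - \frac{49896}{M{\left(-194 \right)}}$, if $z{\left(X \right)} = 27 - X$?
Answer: $- \frac{2476004}{2363} \approx -1047.8$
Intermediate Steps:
$\frac{43654}{z{\left(166 \right)}} - \frac{49896}{M{\left(-194 \right)}} = \frac{43654}{27 - 166} - \frac{49896}{68} = \frac{43654}{27 - 166} - \frac{12474}{17} = \frac{43654}{-139} - \frac{12474}{17} = 43654 \left(- \frac{1}{139}\right) - \frac{12474}{17} = - \frac{43654}{139} - \frac{12474}{17} = - \frac{2476004}{2363}$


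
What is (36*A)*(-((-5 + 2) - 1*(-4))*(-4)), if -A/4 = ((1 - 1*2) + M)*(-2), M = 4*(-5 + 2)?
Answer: -14976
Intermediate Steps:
M = -12 (M = 4*(-3) = -12)
A = -104 (A = -4*((1 - 1*2) - 12)*(-2) = -4*((1 - 2) - 12)*(-2) = -4*(-1 - 12)*(-2) = -(-52)*(-2) = -4*26 = -104)
(36*A)*(-((-5 + 2) - 1*(-4))*(-4)) = (36*(-104))*(-((-5 + 2) - 1*(-4))*(-4)) = -3744*(-(-3 + 4))*(-4) = -3744*(-1*1)*(-4) = -(-3744)*(-4) = -3744*4 = -14976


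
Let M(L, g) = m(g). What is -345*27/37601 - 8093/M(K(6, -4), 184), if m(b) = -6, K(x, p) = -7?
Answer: 304249003/225606 ≈ 1348.6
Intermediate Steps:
M(L, g) = -6
-345*27/37601 - 8093/M(K(6, -4), 184) = -345*27/37601 - 8093/(-6) = -9315*1/37601 - 8093*(-⅙) = -9315/37601 + 8093/6 = 304249003/225606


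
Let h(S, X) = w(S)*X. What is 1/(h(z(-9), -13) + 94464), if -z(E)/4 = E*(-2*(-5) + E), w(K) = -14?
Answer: 1/94646 ≈ 1.0566e-5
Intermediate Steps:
z(E) = -4*E*(10 + E) (z(E) = -4*E*(-2*(-5) + E) = -4*E*(10 + E))
h(S, X) = -14*X
1/(h(z(-9), -13) + 94464) = 1/(-14*(-13) + 94464) = 1/(182 + 94464) = 1/94646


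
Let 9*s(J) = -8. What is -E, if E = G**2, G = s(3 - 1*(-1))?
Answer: -64/81 ≈ -0.79012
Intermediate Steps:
s(J) = -8/9 (s(J) = (1/9)*(-8) = -8/9)
G = -8/9 ≈ -0.88889
E = 64/81 (E = (-8/9)**2 = 64/81 ≈ 0.79012)
-E = -1*64/81 = -64/81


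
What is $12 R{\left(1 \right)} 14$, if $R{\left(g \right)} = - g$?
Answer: $-168$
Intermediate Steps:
$12 R{\left(1 \right)} 14 = 12 \left(\left(-1\right) 1\right) 14 = 12 \left(-1\right) 14 = \left(-12\right) 14 = -168$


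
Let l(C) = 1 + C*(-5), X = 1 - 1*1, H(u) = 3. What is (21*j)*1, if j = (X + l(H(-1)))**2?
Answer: 4116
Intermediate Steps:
X = 0 (X = 1 - 1 = 0)
l(C) = 1 - 5*C
j = 196 (j = (0 + (1 - 5*3))**2 = (0 + (1 - 15))**2 = (0 - 14)**2 = (-14)**2 = 196)
(21*j)*1 = (21*196)*1 = 4116*1 = 4116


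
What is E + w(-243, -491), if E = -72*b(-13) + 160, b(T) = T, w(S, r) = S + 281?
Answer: 1134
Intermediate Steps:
w(S, r) = 281 + S
E = 1096 (E = -72*(-13) + 160 = 936 + 160 = 1096)
E + w(-243, -491) = 1096 + (281 - 243) = 1096 + 38 = 1134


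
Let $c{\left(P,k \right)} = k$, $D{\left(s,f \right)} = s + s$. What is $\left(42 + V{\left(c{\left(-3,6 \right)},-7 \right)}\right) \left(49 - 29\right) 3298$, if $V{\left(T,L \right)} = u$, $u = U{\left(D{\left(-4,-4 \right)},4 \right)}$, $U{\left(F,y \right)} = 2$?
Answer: $2902240$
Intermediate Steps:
$D{\left(s,f \right)} = 2 s$
$u = 2$
$V{\left(T,L \right)} = 2$
$\left(42 + V{\left(c{\left(-3,6 \right)},-7 \right)}\right) \left(49 - 29\right) 3298 = \left(42 + 2\right) \left(49 - 29\right) 3298 = 44 \left(49 - 29\right) 3298 = 44 \cdot 20 \cdot 3298 = 880 \cdot 3298 = 2902240$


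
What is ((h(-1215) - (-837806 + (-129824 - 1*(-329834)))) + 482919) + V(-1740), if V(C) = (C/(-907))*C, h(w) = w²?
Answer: 2352396980/907 ≈ 2.5936e+6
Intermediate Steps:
V(C) = -C²/907 (V(C) = (C*(-1/907))*C = (-C/907)*C = -C²/907)
((h(-1215) - (-837806 + (-129824 - 1*(-329834)))) + 482919) + V(-1740) = (((-1215)² - (-837806 + (-129824 - 1*(-329834)))) + 482919) - 1/907*(-1740)² = ((1476225 - (-837806 + (-129824 + 329834))) + 482919) - 1/907*3027600 = ((1476225 - (-837806 + 200010)) + 482919) - 3027600/907 = ((1476225 - 1*(-637796)) + 482919) - 3027600/907 = ((1476225 + 637796) + 482919) - 3027600/907 = (2114021 + 482919) - 3027600/907 = 2596940 - 3027600/907 = 2352396980/907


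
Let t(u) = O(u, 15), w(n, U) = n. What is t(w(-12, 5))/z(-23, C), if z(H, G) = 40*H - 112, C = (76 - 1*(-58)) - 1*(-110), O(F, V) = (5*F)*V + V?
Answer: 295/344 ≈ 0.85756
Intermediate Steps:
O(F, V) = V + 5*F*V (O(F, V) = 5*F*V + V = V + 5*F*V)
t(u) = 15 + 75*u (t(u) = 15*(1 + 5*u) = 15 + 75*u)
C = 244 (C = (76 + 58) + 110 = 134 + 110 = 244)
z(H, G) = -112 + 40*H
t(w(-12, 5))/z(-23, C) = (15 + 75*(-12))/(-112 + 40*(-23)) = (15 - 900)/(-112 - 920) = -885/(-1032) = -885*(-1/1032) = 295/344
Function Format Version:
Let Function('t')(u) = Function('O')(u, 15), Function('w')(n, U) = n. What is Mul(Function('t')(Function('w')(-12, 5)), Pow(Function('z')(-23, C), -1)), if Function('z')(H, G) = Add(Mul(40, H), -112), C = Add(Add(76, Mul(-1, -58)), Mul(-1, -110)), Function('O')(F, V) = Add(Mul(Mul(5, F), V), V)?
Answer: Rational(295, 344) ≈ 0.85756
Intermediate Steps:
Function('O')(F, V) = Add(V, Mul(5, F, V)) (Function('O')(F, V) = Add(Mul(5, F, V), V) = Add(V, Mul(5, F, V)))
Function('t')(u) = Add(15, Mul(75, u)) (Function('t')(u) = Mul(15, Add(1, Mul(5, u))) = Add(15, Mul(75, u)))
C = 244 (C = Add(Add(76, 58), 110) = Add(134, 110) = 244)
Function('z')(H, G) = Add(-112, Mul(40, H))
Mul(Function('t')(Function('w')(-12, 5)), Pow(Function('z')(-23, C), -1)) = Mul(Add(15, Mul(75, -12)), Pow(Add(-112, Mul(40, -23)), -1)) = Mul(Add(15, -900), Pow(Add(-112, -920), -1)) = Mul(-885, Pow(-1032, -1)) = Mul(-885, Rational(-1, 1032)) = Rational(295, 344)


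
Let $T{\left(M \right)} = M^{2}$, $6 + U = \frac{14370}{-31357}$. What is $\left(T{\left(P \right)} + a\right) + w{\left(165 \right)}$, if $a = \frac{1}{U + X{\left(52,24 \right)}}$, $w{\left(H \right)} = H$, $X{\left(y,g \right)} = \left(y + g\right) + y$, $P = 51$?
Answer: $\frac{10541766301}{3811184} \approx 2766.0$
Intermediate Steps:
$X{\left(y,g \right)} = g + 2 y$ ($X{\left(y,g \right)} = \left(g + y\right) + y = g + 2 y$)
$U = - \frac{202512}{31357}$ ($U = -6 + \frac{14370}{-31357} = -6 + 14370 \left(- \frac{1}{31357}\right) = -6 - \frac{14370}{31357} = - \frac{202512}{31357} \approx -6.4583$)
$a = \frac{31357}{3811184}$ ($a = \frac{1}{- \frac{202512}{31357} + \left(24 + 2 \cdot 52\right)} = \frac{1}{- \frac{202512}{31357} + \left(24 + 104\right)} = \frac{1}{- \frac{202512}{31357} + 128} = \frac{1}{\frac{3811184}{31357}} = \frac{31357}{3811184} \approx 0.0082276$)
$\left(T{\left(P \right)} + a\right) + w{\left(165 \right)} = \left(51^{2} + \frac{31357}{3811184}\right) + 165 = \left(2601 + \frac{31357}{3811184}\right) + 165 = \frac{9912920941}{3811184} + 165 = \frac{10541766301}{3811184}$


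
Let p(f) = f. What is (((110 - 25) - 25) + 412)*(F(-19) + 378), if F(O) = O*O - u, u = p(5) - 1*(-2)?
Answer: 345504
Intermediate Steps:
u = 7 (u = 5 - 1*(-2) = 5 + 2 = 7)
F(O) = -7 + O² (F(O) = O*O - 1*7 = O² - 7 = -7 + O²)
(((110 - 25) - 25) + 412)*(F(-19) + 378) = (((110 - 25) - 25) + 412)*((-7 + (-19)²) + 378) = ((85 - 25) + 412)*((-7 + 361) + 378) = (60 + 412)*(354 + 378) = 472*732 = 345504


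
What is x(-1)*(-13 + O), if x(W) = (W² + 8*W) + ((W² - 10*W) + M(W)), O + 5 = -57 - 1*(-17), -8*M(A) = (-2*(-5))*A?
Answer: -609/2 ≈ -304.50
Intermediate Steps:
M(A) = -5*A/4 (M(A) = -(-2*(-5))*A/8 = -5*A/4)
O = -45 (O = -5 + (-57 - 1*(-17)) = -5 + (-57 + 17) = -5 - 40 = -45)
x(W) = 2*W² - 13*W/4 (x(W) = (W² + 8*W) + ((W² - 10*W) - 5*W/4) = (W² + 8*W) + (W² - 45*W/4) = 2*W² - 13*W/4)
x(-1)*(-13 + O) = ((¼)*(-1)*(-13 + 8*(-1)))*(-13 - 45) = ((¼)*(-1)*(-13 - 8))*(-58) = ((¼)*(-1)*(-21))*(-58) = (21/4)*(-58) = -609/2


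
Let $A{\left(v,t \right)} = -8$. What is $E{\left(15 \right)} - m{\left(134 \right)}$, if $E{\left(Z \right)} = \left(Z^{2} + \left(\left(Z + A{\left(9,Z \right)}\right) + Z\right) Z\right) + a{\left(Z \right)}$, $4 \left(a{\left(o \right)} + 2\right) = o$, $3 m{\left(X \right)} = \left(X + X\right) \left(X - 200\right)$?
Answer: $\frac{25811}{4} \approx 6452.8$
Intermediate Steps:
$m{\left(X \right)} = \frac{2 X \left(-200 + X\right)}{3}$ ($m{\left(X \right)} = \frac{\left(X + X\right) \left(X - 200\right)}{3} = \frac{2 X \left(-200 + X\right)}{3}$)
$a{\left(o \right)} = -2 + \frac{o}{4}$
$E{\left(Z \right)} = -2 + Z^{2} + \frac{Z}{4} + Z \left(-8 + 2 Z\right)$ ($E{\left(Z \right)} = \left(Z^{2} + \left(\left(Z - 8\right) + Z\right) Z\right) + \left(-2 + \frac{Z}{4}\right) = \left(Z^{2} + \left(\left(-8 + Z\right) + Z\right) Z\right) + \left(-2 + \frac{Z}{4}\right) = \left(Z^{2} + \left(-8 + 2 Z\right) Z\right) + \left(-2 + \frac{Z}{4}\right) = \left(Z^{2} + Z \left(-8 + 2 Z\right)\right) + \left(-2 + \frac{Z}{4}\right) = -2 + Z^{2} + \frac{Z}{4} + Z \left(-8 + 2 Z\right)$)
$E{\left(15 \right)} - m{\left(134 \right)} = \left(-2 + 3 \cdot 15^{2} - \frac{465}{4}\right) - \frac{2}{3} \cdot 134 \left(-200 + 134\right) = \left(-2 + 3 \cdot 225 - \frac{465}{4}\right) - \frac{2}{3} \cdot 134 \left(-66\right) = \left(-2 + 675 - \frac{465}{4}\right) - -5896 = \frac{2227}{4} + 5896 = \frac{25811}{4}$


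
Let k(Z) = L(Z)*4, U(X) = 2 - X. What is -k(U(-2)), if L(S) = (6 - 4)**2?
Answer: -16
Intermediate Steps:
L(S) = 4 (L(S) = 2**2 = 4)
k(Z) = 16 (k(Z) = 4*4 = 16)
-k(U(-2)) = -1*16 = -16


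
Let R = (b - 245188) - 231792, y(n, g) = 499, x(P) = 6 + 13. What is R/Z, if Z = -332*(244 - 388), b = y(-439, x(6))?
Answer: -158827/15936 ≈ -9.9666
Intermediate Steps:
x(P) = 19
b = 499
R = -476481 (R = (499 - 245188) - 231792 = -244689 - 231792 = -476481)
Z = 47808 (Z = -332*(-144) = 47808)
R/Z = -476481/47808 = -476481*1/47808 = -158827/15936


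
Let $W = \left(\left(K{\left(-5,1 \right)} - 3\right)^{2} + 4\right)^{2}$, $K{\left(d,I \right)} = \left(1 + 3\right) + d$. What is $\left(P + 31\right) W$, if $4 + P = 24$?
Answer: $20400$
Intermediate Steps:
$P = 20$ ($P = -4 + 24 = 20$)
$K{\left(d,I \right)} = 4 + d$
$W = 400$ ($W = \left(\left(\left(4 - 5\right) - 3\right)^{2} + 4\right)^{2} = \left(\left(-1 - 3\right)^{2} + 4\right)^{2} = \left(\left(-4\right)^{2} + 4\right)^{2} = \left(16 + 4\right)^{2} = 20^{2} = 400$)
$\left(P + 31\right) W = \left(20 + 31\right) 400 = 51 \cdot 400 = 20400$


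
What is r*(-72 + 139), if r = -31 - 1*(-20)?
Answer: -737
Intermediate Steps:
r = -11 (r = -31 + 20 = -11)
r*(-72 + 139) = -11*(-72 + 139) = -11*67 = -737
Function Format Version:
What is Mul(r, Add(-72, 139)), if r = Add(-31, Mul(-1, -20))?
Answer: -737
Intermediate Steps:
r = -11 (r = Add(-31, 20) = -11)
Mul(r, Add(-72, 139)) = Mul(-11, Add(-72, 139)) = Mul(-11, 67) = -737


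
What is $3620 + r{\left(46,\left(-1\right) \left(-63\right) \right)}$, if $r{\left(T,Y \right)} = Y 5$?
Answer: $3935$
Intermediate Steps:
$r{\left(T,Y \right)} = 5 Y$
$3620 + r{\left(46,\left(-1\right) \left(-63\right) \right)} = 3620 + 5 \left(\left(-1\right) \left(-63\right)\right) = 3620 + 5 \cdot 63 = 3620 + 315 = 3935$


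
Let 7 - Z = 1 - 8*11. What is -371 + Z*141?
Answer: 12883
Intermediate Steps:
Z = 94 (Z = 7 - (1 - 8*11) = 7 - (1 - 88) = 7 - 1*(-87) = 7 + 87 = 94)
-371 + Z*141 = -371 + 94*141 = -371 + 13254 = 12883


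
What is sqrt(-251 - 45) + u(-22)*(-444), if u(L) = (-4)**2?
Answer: -7104 + 2*I*sqrt(74) ≈ -7104.0 + 17.205*I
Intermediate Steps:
u(L) = 16
sqrt(-251 - 45) + u(-22)*(-444) = sqrt(-251 - 45) + 16*(-444) = sqrt(-296) - 7104 = 2*I*sqrt(74) - 7104 = -7104 + 2*I*sqrt(74)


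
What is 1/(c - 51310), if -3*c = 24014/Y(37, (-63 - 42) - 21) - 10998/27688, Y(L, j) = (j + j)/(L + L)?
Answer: -2616516/128102767927 ≈ -2.0425e-5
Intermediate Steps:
Y(L, j) = j/L (Y(L, j) = (2*j)/((2*L)) = (2*j)*(1/(2*L)) = j/L)
c = 6150668033/2616516 (c = -(24014/((((-63 - 42) - 21)/37)) - 10998/27688)/3 = -(24014/(((-105 - 21)*(1/37))) - 10998*1/27688)/3 = -(24014/((-126*1/37)) - 5499/13844)/3 = -(24014/(-126/37) - 5499/13844)/3 = -(24014*(-37/126) - 5499/13844)/3 = -(-444259/63 - 5499/13844)/3 = -1/3*(-6150668033/872172) = 6150668033/2616516 ≈ 2350.7)
1/(c - 51310) = 1/(6150668033/2616516 - 51310) = 1/(-128102767927/2616516) = -2616516/128102767927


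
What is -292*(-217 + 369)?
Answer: -44384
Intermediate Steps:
-292*(-217 + 369) = -292*152 = -44384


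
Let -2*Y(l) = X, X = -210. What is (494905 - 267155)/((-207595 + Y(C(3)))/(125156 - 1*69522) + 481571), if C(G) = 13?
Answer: 3167660875/6697878381 ≈ 0.47293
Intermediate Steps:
Y(l) = 105 (Y(l) = -½*(-210) = 105)
(494905 - 267155)/((-207595 + Y(C(3)))/(125156 - 1*69522) + 481571) = (494905 - 267155)/((-207595 + 105)/(125156 - 1*69522) + 481571) = 227750/(-207490/(125156 - 69522) + 481571) = 227750/(-207490/55634 + 481571) = 227750/(-207490*1/55634 + 481571) = 227750/(-103745/27817 + 481571) = 227750/(13395756762/27817) = 227750*(27817/13395756762) = 3167660875/6697878381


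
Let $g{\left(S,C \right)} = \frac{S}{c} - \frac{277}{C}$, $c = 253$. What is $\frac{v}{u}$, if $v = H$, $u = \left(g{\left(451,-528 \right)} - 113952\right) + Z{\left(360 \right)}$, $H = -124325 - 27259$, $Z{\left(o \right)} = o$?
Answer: $\frac{1840836096}{1379433229} \approx 1.3345$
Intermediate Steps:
$H = -151584$ ($H = -124325 - 27259 = -151584$)
$g{\left(S,C \right)} = - \frac{277}{C} + \frac{S}{253}$ ($g{\left(S,C \right)} = \frac{S}{253} - \frac{277}{C} = - \frac{277}{C} + \frac{S}{253}$)
$u = - \frac{1379433229}{12144}$ ($u = \left(\left(- \frac{277}{-528} + \frac{1}{253} \cdot 451\right) - 113952\right) + 360 = \left(\left(\left(-277\right) \left(- \frac{1}{528}\right) + \frac{41}{23}\right) - 113952\right) + 360 = \left(\left(\frac{277}{528} + \frac{41}{23}\right) - 113952\right) + 360 = \left(\frac{28019}{12144} - 113952\right) + 360 = - \frac{1383805069}{12144} + 360 = - \frac{1379433229}{12144} \approx -1.1359 \cdot 10^{5}$)
$v = -151584$
$\frac{v}{u} = - \frac{151584}{- \frac{1379433229}{12144}} = \left(-151584\right) \left(- \frac{12144}{1379433229}\right) = \frac{1840836096}{1379433229}$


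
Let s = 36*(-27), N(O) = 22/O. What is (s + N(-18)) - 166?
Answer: -10253/9 ≈ -1139.2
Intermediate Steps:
s = -972
(s + N(-18)) - 166 = (-972 + 22/(-18)) - 166 = (-972 + 22*(-1/18)) - 166 = (-972 - 11/9) - 166 = -8759/9 - 166 = -10253/9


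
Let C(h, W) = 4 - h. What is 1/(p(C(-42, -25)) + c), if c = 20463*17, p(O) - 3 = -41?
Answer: 1/347833 ≈ 2.8749e-6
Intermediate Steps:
p(O) = -38 (p(O) = 3 - 41 = -38)
c = 347871
1/(p(C(-42, -25)) + c) = 1/(-38 + 347871) = 1/347833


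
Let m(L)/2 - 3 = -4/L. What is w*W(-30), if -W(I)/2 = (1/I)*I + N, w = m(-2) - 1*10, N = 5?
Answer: 0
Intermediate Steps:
m(L) = 6 - 8/L (m(L) = 6 + 2*(-4/L) = 6 - 8/L)
w = 0 (w = (6 - 8/(-2)) - 1*10 = (6 - 8*(-1/2)) - 10 = (6 + 4) - 10 = 10 - 10 = 0)
W(I) = -12 (W(I) = -2*((1/I)*I + 5) = -2*(I/I + 5) = -2*(1 + 5) = -2*6 = -12)
w*W(-30) = 0*(-12) = 0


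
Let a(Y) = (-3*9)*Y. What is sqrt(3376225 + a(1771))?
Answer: 2*sqrt(832102) ≈ 1824.4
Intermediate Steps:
a(Y) = -27*Y
sqrt(3376225 + a(1771)) = sqrt(3376225 - 27*1771) = sqrt(3376225 - 47817) = sqrt(3328408) = 2*sqrt(832102)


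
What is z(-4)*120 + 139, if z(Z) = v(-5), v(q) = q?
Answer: -461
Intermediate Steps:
z(Z) = -5
z(-4)*120 + 139 = -5*120 + 139 = -600 + 139 = -461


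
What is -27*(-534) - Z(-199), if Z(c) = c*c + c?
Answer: -24984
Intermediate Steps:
Z(c) = c + c**2 (Z(c) = c**2 + c = c + c**2)
-27*(-534) - Z(-199) = -27*(-534) - (-199)*(1 - 199) = 14418 - (-199)*(-198) = 14418 - 1*39402 = 14418 - 39402 = -24984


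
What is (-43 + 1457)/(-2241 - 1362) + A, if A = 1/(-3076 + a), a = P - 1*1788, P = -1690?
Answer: -9270959/23614062 ≈ -0.39260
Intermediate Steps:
a = -3478 (a = -1690 - 1*1788 = -1690 - 1788 = -3478)
A = -1/6554 (A = 1/(-3076 - 3478) = 1/(-6554) = -1/6554 ≈ -0.00015258)
(-43 + 1457)/(-2241 - 1362) + A = (-43 + 1457)/(-2241 - 1362) - 1/6554 = 1414/(-3603) - 1/6554 = 1414*(-1/3603) - 1/6554 = -1414/3603 - 1/6554 = -9270959/23614062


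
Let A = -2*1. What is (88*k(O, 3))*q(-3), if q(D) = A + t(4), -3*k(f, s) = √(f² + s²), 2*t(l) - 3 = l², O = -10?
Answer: -220*√109 ≈ -2296.9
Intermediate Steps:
t(l) = 3/2 + l²/2
A = -2
k(f, s) = -√(f² + s²)/3
q(D) = 15/2 (q(D) = -2 + (3/2 + (½)*4²) = -2 + (3/2 + (½)*16) = -2 + (3/2 + 8) = -2 + 19/2 = 15/2)
(88*k(O, 3))*q(-3) = (88*(-√((-10)² + 3²)/3))*(15/2) = (88*(-√(100 + 9)/3))*(15/2) = (88*(-√109/3))*(15/2) = -88*√109/3*(15/2) = -220*√109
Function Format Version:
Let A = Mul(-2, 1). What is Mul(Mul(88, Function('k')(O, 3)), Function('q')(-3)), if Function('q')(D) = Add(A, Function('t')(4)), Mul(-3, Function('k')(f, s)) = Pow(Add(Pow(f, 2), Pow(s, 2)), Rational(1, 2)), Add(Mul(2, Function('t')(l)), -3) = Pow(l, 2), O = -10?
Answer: Mul(-220, Pow(109, Rational(1, 2))) ≈ -2296.9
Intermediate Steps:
Function('t')(l) = Add(Rational(3, 2), Mul(Rational(1, 2), Pow(l, 2)))
A = -2
Function('k')(f, s) = Mul(Rational(-1, 3), Pow(Add(Pow(f, 2), Pow(s, 2)), Rational(1, 2)))
Function('q')(D) = Rational(15, 2) (Function('q')(D) = Add(-2, Add(Rational(3, 2), Mul(Rational(1, 2), Pow(4, 2)))) = Add(-2, Add(Rational(3, 2), Mul(Rational(1, 2), 16))) = Add(-2, Add(Rational(3, 2), 8)) = Add(-2, Rational(19, 2)) = Rational(15, 2))
Mul(Mul(88, Function('k')(O, 3)), Function('q')(-3)) = Mul(Mul(88, Mul(Rational(-1, 3), Pow(Add(Pow(-10, 2), Pow(3, 2)), Rational(1, 2)))), Rational(15, 2)) = Mul(Mul(88, Mul(Rational(-1, 3), Pow(Add(100, 9), Rational(1, 2)))), Rational(15, 2)) = Mul(Mul(88, Mul(Rational(-1, 3), Pow(109, Rational(1, 2)))), Rational(15, 2)) = Mul(Mul(Rational(-88, 3), Pow(109, Rational(1, 2))), Rational(15, 2)) = Mul(-220, Pow(109, Rational(1, 2)))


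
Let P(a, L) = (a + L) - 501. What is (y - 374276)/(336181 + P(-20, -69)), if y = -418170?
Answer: -792446/335591 ≈ -2.3613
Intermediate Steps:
P(a, L) = -501 + L + a (P(a, L) = (L + a) - 501 = -501 + L + a)
(y - 374276)/(336181 + P(-20, -69)) = (-418170 - 374276)/(336181 + (-501 - 69 - 20)) = -792446/(336181 - 590) = -792446/335591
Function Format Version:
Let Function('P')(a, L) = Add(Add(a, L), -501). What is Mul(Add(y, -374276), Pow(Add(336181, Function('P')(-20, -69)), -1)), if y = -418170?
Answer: Rational(-792446, 335591) ≈ -2.3613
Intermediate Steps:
Function('P')(a, L) = Add(-501, L, a) (Function('P')(a, L) = Add(Add(L, a), -501) = Add(-501, L, a))
Mul(Add(y, -374276), Pow(Add(336181, Function('P')(-20, -69)), -1)) = Mul(Add(-418170, -374276), Pow(Add(336181, Add(-501, -69, -20)), -1)) = Mul(-792446, Pow(Add(336181, -590), -1)) = Mul(-792446, Pow(335591, -1)) = Mul(-792446, Rational(1, 335591)) = Rational(-792446, 335591)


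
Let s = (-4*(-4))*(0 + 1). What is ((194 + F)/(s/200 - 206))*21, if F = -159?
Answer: -6125/1716 ≈ -3.5693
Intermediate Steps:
s = 16 (s = 16*1 = 16)
((194 + F)/(s/200 - 206))*21 = ((194 - 159)/(16/200 - 206))*21 = (35/(16*(1/200) - 206))*21 = (35/(2/25 - 206))*21 = (35/(-5148/25))*21 = (35*(-25/5148))*21 = -875/5148*21 = -6125/1716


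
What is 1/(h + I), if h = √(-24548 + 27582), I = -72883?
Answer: -72883/5311928655 - √3034/5311928655 ≈ -1.3731e-5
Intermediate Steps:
h = √3034 ≈ 55.082
1/(h + I) = 1/(√3034 - 72883) = 1/(-72883 + √3034)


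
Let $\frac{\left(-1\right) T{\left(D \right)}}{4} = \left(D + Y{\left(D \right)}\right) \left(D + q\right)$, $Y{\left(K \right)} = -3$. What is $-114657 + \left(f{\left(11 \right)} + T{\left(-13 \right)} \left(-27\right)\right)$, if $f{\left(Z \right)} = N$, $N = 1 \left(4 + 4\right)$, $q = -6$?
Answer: $-81817$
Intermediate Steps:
$T{\left(D \right)} = - 4 \left(-6 + D\right) \left(-3 + D\right)$ ($T{\left(D \right)} = - 4 \left(D - 3\right) \left(D - 6\right) = - 4 \left(-3 + D\right) \left(-6 + D\right) = - 4 \left(-6 + D\right) \left(-3 + D\right)$)
$N = 8$ ($N = 1 \cdot 8 = 8$)
$f{\left(Z \right)} = 8$
$-114657 + \left(f{\left(11 \right)} + T{\left(-13 \right)} \left(-27\right)\right) = -114657 + \left(8 + \left(-72 - 4 \left(-13\right)^{2} + 36 \left(-13\right)\right) \left(-27\right)\right) = -114657 + \left(8 + \left(-72 - 676 - 468\right) \left(-27\right)\right) = -114657 + \left(8 - -32832\right) = -114657 + \left(8 + 32832\right) = -114657 + 32840 = -81817$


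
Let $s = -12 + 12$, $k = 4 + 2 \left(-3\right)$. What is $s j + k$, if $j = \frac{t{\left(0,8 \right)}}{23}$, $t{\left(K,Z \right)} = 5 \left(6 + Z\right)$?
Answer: $-2$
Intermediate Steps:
$k = -2$ ($k = 4 - 6 = -2$)
$s = 0$
$t{\left(K,Z \right)} = 30 + 5 Z$
$j = \frac{70}{23}$ ($j = \frac{30 + 5 \cdot 8}{23} = \left(30 + 40\right) \frac{1}{23} = 70 \cdot \frac{1}{23} = \frac{70}{23} \approx 3.0435$)
$s j + k = 0 \cdot \frac{70}{23} - 2 = 0 - 2 = -2$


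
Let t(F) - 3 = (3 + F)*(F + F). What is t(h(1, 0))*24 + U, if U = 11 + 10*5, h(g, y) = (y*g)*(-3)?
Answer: 133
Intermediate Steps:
h(g, y) = -3*g*y (h(g, y) = (g*y)*(-3) = -3*g*y)
t(F) = 3 + 2*F*(3 + F) (t(F) = 3 + (3 + F)*(F + F) = 3 + (3 + F)*(2*F) = 3 + 2*F*(3 + F))
U = 61 (U = 11 + 50 = 61)
t(h(1, 0))*24 + U = (3 + 2*(-3*1*0)² + 6*(-3*1*0))*24 + 61 = (3 + 2*0² + 6*0)*24 + 61 = (3 + 2*0 + 0)*24 + 61 = (3 + 0 + 0)*24 + 61 = 3*24 + 61 = 72 + 61 = 133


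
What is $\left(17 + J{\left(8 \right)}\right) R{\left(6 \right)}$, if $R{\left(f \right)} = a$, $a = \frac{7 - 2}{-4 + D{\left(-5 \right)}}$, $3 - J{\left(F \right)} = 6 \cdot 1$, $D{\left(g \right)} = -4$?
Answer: $- \frac{35}{4} \approx -8.75$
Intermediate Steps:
$J{\left(F \right)} = -3$ ($J{\left(F \right)} = 3 - 6 \cdot 1 = 3 - 6 = -3$)
$a = - \frac{5}{8}$ ($a = \frac{7 - 2}{-4 - 4} = \frac{5}{-8} = 5 \left(- \frac{1}{8}\right) = - \frac{5}{8} \approx -0.625$)
$R{\left(f \right)} = - \frac{5}{8}$
$\left(17 + J{\left(8 \right)}\right) R{\left(6 \right)} = \left(17 - 3\right) \left(- \frac{5}{8}\right) = 14 \left(- \frac{5}{8}\right) = - \frac{35}{4}$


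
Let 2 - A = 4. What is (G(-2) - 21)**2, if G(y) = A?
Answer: 529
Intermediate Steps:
A = -2 (A = 2 - 1*4 = 2 - 4 = -2)
G(y) = -2
(G(-2) - 21)**2 = (-2 - 21)**2 = (-23)**2 = 529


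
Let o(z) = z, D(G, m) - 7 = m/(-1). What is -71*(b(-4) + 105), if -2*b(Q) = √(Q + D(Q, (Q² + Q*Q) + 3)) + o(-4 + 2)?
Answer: -7526 + 142*I*√2 ≈ -7526.0 + 200.82*I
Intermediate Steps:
D(G, m) = 7 - m (D(G, m) = 7 + m/(-1) = 7 + m*(-1) = 7 - m)
b(Q) = 1 - √(4 + Q - 2*Q²)/2 (b(Q) = -(√(Q + (7 - ((Q² + Q*Q) + 3))) + (-4 + 2))/2 = -(√(Q + (7 - ((Q² + Q²) + 3))) - 2)/2 = -(√(Q + (7 - (2*Q² + 3))) - 2)/2 = -(√(Q + (7 - (3 + 2*Q²))) - 2)/2 = -(√(Q + (7 + (-3 - 2*Q²))) - 2)/2 = -(√(Q + (4 - 2*Q²)) - 2)/2 = -(√(4 + Q - 2*Q²) - 2)/2 = -(-2 + √(4 + Q - 2*Q²))/2 = 1 - √(4 + Q - 2*Q²)/2)
-71*(b(-4) + 105) = -71*((1 - √(4 - 4 - 2*(-4)²)/2) + 105) = -71*((1 - √(4 - 4 - 2*16)/2) + 105) = -71*((1 - √(4 - 4 - 32)/2) + 105) = -71*((1 - 2*I*√2) + 105) = -71*(106 - 2*I*√2) = -7526 + 142*I*√2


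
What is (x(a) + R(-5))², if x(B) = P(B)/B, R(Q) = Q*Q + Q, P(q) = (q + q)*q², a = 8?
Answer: 21904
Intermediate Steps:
P(q) = 2*q³ (P(q) = (2*q)*q² = 2*q³)
R(Q) = Q + Q² (R(Q) = Q² + Q = Q + Q²)
x(B) = 2*B² (x(B) = (2*B³)/B = 2*B²)
(x(a) + R(-5))² = (2*8² - 5*(1 - 5))² = (2*64 - 5*(-4))² = (128 + 20)² = 148² = 21904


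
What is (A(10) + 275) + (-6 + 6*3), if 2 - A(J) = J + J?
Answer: 269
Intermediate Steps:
A(J) = 2 - 2*J (A(J) = 2 - (J + J) = 2 - 2*J)
(A(10) + 275) + (-6 + 6*3) = ((2 - 2*10) + 275) + (-6 + 6*3) = ((2 - 20) + 275) + (-6 + 18) = (-18 + 275) + 12 = 257 + 12 = 269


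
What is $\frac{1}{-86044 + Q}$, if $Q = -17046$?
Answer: $- \frac{1}{103090} \approx -9.7003 \cdot 10^{-6}$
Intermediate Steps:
$\frac{1}{-86044 + Q} = \frac{1}{-86044 - 17046} = \frac{1}{-103090} = - \frac{1}{103090}$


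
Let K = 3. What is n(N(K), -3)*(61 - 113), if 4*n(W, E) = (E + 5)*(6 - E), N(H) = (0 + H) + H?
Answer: -234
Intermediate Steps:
N(H) = 2*H (N(H) = H + H = 2*H)
n(W, E) = (5 + E)*(6 - E)/4 (n(W, E) = ((E + 5)*(6 - E))/4 = ((5 + E)*(6 - E))/4 = (5 + E)*(6 - E)/4)
n(N(K), -3)*(61 - 113) = (15/2 - ¼*(-3)² + (¼)*(-3))*(61 - 113) = (15/2 - ¼*9 - ¾)*(-52) = (15/2 - 9/4 - ¾)*(-52) = (9/2)*(-52) = -234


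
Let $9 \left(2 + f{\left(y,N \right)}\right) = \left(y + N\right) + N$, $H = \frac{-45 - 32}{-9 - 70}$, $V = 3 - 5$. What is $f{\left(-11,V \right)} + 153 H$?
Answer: $\frac{34474}{237} \approx 145.46$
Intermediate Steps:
$V = -2$
$H = \frac{77}{79}$ ($H = - \frac{77}{-79} = \left(-77\right) \left(- \frac{1}{79}\right) = \frac{77}{79} \approx 0.97468$)
$f{\left(y,N \right)} = -2 + \frac{y}{9} + \frac{2 N}{9}$ ($f{\left(y,N \right)} = -2 + \frac{\left(y + N\right) + N}{9} = -2 + \frac{\left(N + y\right) + N}{9} = -2 + \frac{y + 2 N}{9} = -2 + \left(\frac{y}{9} + \frac{2 N}{9}\right) = -2 + \frac{y}{9} + \frac{2 N}{9}$)
$f{\left(-11,V \right)} + 153 H = \left(-2 + \frac{1}{9} \left(-11\right) + \frac{2}{9} \left(-2\right)\right) + 153 \cdot \frac{77}{79} = \left(-2 - \frac{11}{9} - \frac{4}{9}\right) + \frac{11781}{79} = - \frac{11}{3} + \frac{11781}{79} = \frac{34474}{237}$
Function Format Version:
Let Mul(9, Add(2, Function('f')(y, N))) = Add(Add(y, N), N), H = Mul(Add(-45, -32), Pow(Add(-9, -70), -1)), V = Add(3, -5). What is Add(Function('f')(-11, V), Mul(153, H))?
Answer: Rational(34474, 237) ≈ 145.46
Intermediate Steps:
V = -2
H = Rational(77, 79) (H = Mul(-77, Pow(-79, -1)) = Mul(-77, Rational(-1, 79)) = Rational(77, 79) ≈ 0.97468)
Function('f')(y, N) = Add(-2, Mul(Rational(1, 9), y), Mul(Rational(2, 9), N)) (Function('f')(y, N) = Add(-2, Mul(Rational(1, 9), Add(Add(y, N), N))) = Add(-2, Mul(Rational(1, 9), Add(Add(N, y), N))) = Add(-2, Mul(Rational(1, 9), Add(y, Mul(2, N)))) = Add(-2, Add(Mul(Rational(1, 9), y), Mul(Rational(2, 9), N))) = Add(-2, Mul(Rational(1, 9), y), Mul(Rational(2, 9), N)))
Add(Function('f')(-11, V), Mul(153, H)) = Add(Add(-2, Mul(Rational(1, 9), -11), Mul(Rational(2, 9), -2)), Mul(153, Rational(77, 79))) = Add(Add(-2, Rational(-11, 9), Rational(-4, 9)), Rational(11781, 79)) = Add(Rational(-11, 3), Rational(11781, 79)) = Rational(34474, 237)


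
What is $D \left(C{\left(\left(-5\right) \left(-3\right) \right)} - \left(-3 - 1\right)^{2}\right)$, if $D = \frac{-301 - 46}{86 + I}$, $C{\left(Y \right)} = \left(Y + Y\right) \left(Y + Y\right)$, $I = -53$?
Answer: $- \frac{306748}{33} \approx -9295.4$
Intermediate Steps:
$C{\left(Y \right)} = 4 Y^{2}$ ($C{\left(Y \right)} = 2 Y 2 Y = 4 Y^{2}$)
$D = - \frac{347}{33}$ ($D = \frac{-301 - 46}{86 - 53} = - \frac{347}{33} \approx -10.515$)
$D \left(C{\left(\left(-5\right) \left(-3\right) \right)} - \left(-3 - 1\right)^{2}\right) = - \frac{347 \left(4 \left(\left(-5\right) \left(-3\right)\right)^{2} - \left(-3 - 1\right)^{2}\right)}{33} = - \frac{347 \left(4 \cdot 15^{2} - \left(-4\right)^{2}\right)}{33} = - \frac{347 \left(4 \cdot 225 - 16\right)}{33} = - \frac{347 \left(900 - 16\right)}{33} = \left(- \frac{347}{33}\right) 884 = - \frac{306748}{33}$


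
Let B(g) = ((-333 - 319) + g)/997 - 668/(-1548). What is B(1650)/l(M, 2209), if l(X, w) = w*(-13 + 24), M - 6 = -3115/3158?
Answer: 552725/9375501861 ≈ 5.8954e-5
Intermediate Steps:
M = 15833/3158 (M = 6 - 3115/3158 = 15833/3158 ≈ 5.0136)
l(X, w) = 11*w (l(X, w) = w*11 = 11*w)
B(g) = -85825/385839 + g/997 (B(g) = (-652 + g)*(1/997) - 668*(-1/1548) = (-652/997 + g/997) + 167/387 = -85825/385839 + g/997)
B(1650)/l(M, 2209) = (-85825/385839 + (1/997)*1650)/((11*2209)) = (-85825/385839 + 1650/997)/24299 = (552725/385839)*(1/24299) = 552725/9375501861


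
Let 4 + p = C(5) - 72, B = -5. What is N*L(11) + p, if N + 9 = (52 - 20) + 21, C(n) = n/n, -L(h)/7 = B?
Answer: 1465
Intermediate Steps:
L(h) = 35 (L(h) = -7*(-5) = 35)
C(n) = 1
N = 44 (N = -9 + ((52 - 20) + 21) = -9 + (32 + 21) = -9 + 53 = 44)
p = -75 (p = -4 + (1 - 72) = -4 - 71 = -75)
N*L(11) + p = 44*35 - 75 = 1540 - 75 = 1465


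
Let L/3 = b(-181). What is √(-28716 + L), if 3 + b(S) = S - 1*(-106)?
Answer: 5*I*√1158 ≈ 170.15*I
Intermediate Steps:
b(S) = 103 + S (b(S) = -3 + (S - 1*(-106)) = -3 + (S + 106) = -3 + (106 + S) = 103 + S)
L = -234 (L = 3*(103 - 181) = 3*(-78) = -234)
√(-28716 + L) = √(-28716 - 234) = √(-28950) = 5*I*√1158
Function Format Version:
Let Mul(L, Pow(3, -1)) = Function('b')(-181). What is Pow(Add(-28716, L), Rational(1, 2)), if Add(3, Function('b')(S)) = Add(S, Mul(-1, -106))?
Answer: Mul(5, I, Pow(1158, Rational(1, 2))) ≈ Mul(170.15, I)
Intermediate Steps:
Function('b')(S) = Add(103, S) (Function('b')(S) = Add(-3, Add(S, Mul(-1, -106))) = Add(-3, Add(S, 106)) = Add(-3, Add(106, S)) = Add(103, S))
L = -234 (L = Mul(3, Add(103, -181)) = Mul(3, -78) = -234)
Pow(Add(-28716, L), Rational(1, 2)) = Pow(Add(-28716, -234), Rational(1, 2)) = Pow(-28950, Rational(1, 2)) = Mul(5, I, Pow(1158, Rational(1, 2)))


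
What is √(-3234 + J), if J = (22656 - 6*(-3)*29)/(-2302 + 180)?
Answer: I*√3652877643/1061 ≈ 56.964*I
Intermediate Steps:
J = -11589/1061 (J = (22656 + 18*29)/(-2122) = (22656 + 522)*(-1/2122) = 23178*(-1/2122) = -11589/1061 ≈ -10.923)
√(-3234 + J) = √(-3234 - 11589/1061) = √(-3442863/1061) = I*√3652877643/1061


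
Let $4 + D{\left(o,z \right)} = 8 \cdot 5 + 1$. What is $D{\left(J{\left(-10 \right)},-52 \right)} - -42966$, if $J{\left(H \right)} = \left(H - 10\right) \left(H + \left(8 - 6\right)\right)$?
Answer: $43003$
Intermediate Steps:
$J{\left(H \right)} = \left(-10 + H\right) \left(2 + H\right)$ ($J{\left(H \right)} = \left(-10 + H\right) \left(H + 2\right) = \left(-10 + H\right) \left(2 + H\right)$)
$D{\left(o,z \right)} = 37$ ($D{\left(o,z \right)} = -4 + \left(8 \cdot 5 + 1\right) = -4 + \left(40 + 1\right) = -4 + 41 = 37$)
$D{\left(J{\left(-10 \right)},-52 \right)} - -42966 = 37 - -42966 = 37 + 42966 = 43003$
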